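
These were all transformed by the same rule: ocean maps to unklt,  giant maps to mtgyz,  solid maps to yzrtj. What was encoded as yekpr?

steel

Shifts by position in ocean: pos 0: o→u (+6), pos 1: c→n (+11), pos 2: e→k (+6), pos 3: a→l (+11) — repeating every 2. It's a Vigenère-style cipher with numeric key [6,11]: position i shifts by key[i mod 2].
Undoing it on yekpr: y−6=s, e−11=t, k−6=e, p−11=e, r−6=l.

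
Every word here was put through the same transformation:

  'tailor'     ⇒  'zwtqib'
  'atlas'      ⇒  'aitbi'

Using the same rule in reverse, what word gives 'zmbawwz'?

The output letters match the input read backwards, each shifted +8: tailor reversed is roliat. The word is reversed, then every letter is shifted forward by 8.
Reversing it on zmbawwz: shift back: z−8=r, m−8=e, b−8=t, a−8=s, w−8=o, w−8=o, z−8=r → retsoor; then reverse → rooster.

rooster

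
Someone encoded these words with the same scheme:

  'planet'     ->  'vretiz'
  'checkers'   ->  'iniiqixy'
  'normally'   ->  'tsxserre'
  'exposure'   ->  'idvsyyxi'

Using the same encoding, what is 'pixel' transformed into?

The shift depends on letter class: consonant p→v is +6, but vowel a→e is +4. Two shifts are in play — +4 for a/e/i/o/u, +6 for every other letter.
Applying it to pixel: p(cons)+6=v, i(vowel)+4=m, x(cons)+6=d, e(vowel)+4=i, l(cons)+6=r.

vmdir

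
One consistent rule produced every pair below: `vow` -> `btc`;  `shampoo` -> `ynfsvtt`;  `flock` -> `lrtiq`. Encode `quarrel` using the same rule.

The rule splits by letter class: vowels +5, consonants +6.
For quarrel: q(cons)+6=w, u(vowel)+5=z, a(vowel)+5=f, r(cons)+6=x, r(cons)+6=x, e(vowel)+5=j, l(cons)+6=r.

wzfxxjr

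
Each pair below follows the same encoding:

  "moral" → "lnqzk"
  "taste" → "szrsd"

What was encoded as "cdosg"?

Compare letters: m→l is +25, o→n is +25, r→q is +25 — a constant shift. It's a constant shift of +25 (ROT25).
Decoding cdosg: c−25=d, d−25=e, o−25=p, s−25=t, g−25=h.

depth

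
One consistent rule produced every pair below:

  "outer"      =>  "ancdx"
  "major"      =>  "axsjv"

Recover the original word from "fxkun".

The output letters match the input read backwards, each shifted +9: outer reversed is retuo. Read the word backwards and shift each letter +9.
Decoding fxkun: shift back: f−9=w, x−9=o, k−9=b, u−9=l, n−9=e → woble; then reverse → elbow.

elbow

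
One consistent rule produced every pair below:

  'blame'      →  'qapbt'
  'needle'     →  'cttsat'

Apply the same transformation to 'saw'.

hpl

Compare letters: b→q is +15, l→a is +15, a→p is +15 — a constant shift. Each letter is shifted forward by 15 in the alphabet (a Caesar shift of +15).
For saw: s+15=h, a+15=p, w+15=l.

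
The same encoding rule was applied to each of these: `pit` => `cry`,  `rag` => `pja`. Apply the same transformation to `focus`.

Two steps: reverse the string, then apply a Caesar shift of +9.
On focus: reverse → sucof; then shift: s+9=b, u+9=d, c+9=l, o+9=x, f+9=o.

bdlxo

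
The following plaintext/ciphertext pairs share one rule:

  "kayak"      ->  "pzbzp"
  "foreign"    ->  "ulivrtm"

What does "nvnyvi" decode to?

member

Each letter is replaced by its mirror in the alphabet: a↔z, b↔y, c↔x, and so on (the Atbash cipher).
Decoding nvnyvi: n↔m, v↔e, n↔m, y↔b, v↔e, i↔r.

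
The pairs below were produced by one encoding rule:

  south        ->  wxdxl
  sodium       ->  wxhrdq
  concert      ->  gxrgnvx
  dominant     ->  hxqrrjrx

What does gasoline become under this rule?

The shift depends on letter class: consonant s→w is +4, but vowel o→x is +9. Vowels shift forward by 9 and consonants shift forward by 4.
Applying it to gasoline: g(cons)+4=k, a(vowel)+9=j, s(cons)+4=w, o(vowel)+9=x, l(cons)+4=p, i(vowel)+9=r, n(cons)+4=r, e(vowel)+9=n.

kjwxprrn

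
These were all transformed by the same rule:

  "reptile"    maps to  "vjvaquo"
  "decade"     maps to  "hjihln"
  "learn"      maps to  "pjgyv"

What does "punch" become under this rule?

tztjp

In reptile: r→v is +4, e→j is +5, p→v is +6, t→a is +7 — the shift increases by 1 each position. The shift increases by 1 at each position, starting from +4: 4, 5, 6, ….
For punch: p+4=t, u+5=z, n+6=t, c+7=j, h+8=p.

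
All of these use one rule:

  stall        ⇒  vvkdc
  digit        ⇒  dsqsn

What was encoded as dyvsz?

The output letters match the input read backwards, each shifted +10: stall reversed is llats. The word is reversed, then every letter is shifted forward by 10.
Decoding dyvsz: shift back: d−10=t, y−10=o, v−10=l, s−10=i, z−10=p → tolip; then reverse → pilot.

pilot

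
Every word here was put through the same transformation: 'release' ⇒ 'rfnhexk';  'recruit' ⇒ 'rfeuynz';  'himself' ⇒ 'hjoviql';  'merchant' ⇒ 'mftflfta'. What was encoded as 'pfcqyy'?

The shift increases by 1 at each position, starting from +0: 0, 1, 2, ….
Undoing it on pfcqyy: p−0=p, f−1=e, c−2=a, q−3=n, y−4=u, y−5=t.

peanut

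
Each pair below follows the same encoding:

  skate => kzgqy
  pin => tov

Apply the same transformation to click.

qiori

The output letters match the input read backwards, each shifted +6: skate reversed is etaks. Two steps: reverse the string, then apply a Caesar shift of +6.
For click: reverse → kcilc; then shift: k+6=q, c+6=i, i+6=o, l+6=r, c+6=i.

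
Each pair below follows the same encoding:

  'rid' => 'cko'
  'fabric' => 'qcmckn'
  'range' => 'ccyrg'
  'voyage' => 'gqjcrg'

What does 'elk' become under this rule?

gwv

Vowels shift forward by 2 and consonants shift forward by 11.
For elk: e(vowel)+2=g, l(cons)+11=w, k(cons)+11=v.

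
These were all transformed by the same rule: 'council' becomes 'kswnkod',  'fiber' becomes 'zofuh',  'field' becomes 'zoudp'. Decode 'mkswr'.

scout

c(2)→k(10) and o(14)→s(18) fit y≡5x+0 (mod 26); the inverse of 5 mod 26 is 21. Treating letters as 0–25, the rule is x ↦ 5x + 0 (mod 26).
Decoding mkswr: m(12)→21·(12−0)≡18=s; k(10)→21·(10−0)≡2=c; s(18)→21·(18−0)≡14=o; w(22)→21·(22−0)≡20=u; r(17)→21·(17−0)≡19=t (all mod 26).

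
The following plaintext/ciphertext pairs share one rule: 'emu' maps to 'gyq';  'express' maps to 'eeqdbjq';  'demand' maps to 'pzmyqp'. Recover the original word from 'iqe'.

sew

Two steps: reverse the string, then apply a Caesar shift of +12.
Undoing it on iqe: shift back: i−12=w, q−12=e, e−12=s → wes; then reverse → sew.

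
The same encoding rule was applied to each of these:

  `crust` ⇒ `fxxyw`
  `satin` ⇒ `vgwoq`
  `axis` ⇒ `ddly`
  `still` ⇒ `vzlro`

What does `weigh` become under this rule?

Shifts by position in crust: pos 0: c→f (+3), pos 1: r→x (+6), pos 2: u→x (+3), pos 3: s→y (+6) — repeating every 2. It's a Vigenère-style cipher with numeric key [3,6]: position i shifts by key[i mod 2].
On weigh: w+3=z, e+6=k, i+3=l, g+6=m, h+3=k.

zklmk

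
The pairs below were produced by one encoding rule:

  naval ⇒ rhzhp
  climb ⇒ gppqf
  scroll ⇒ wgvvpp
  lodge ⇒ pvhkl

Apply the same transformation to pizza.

The rule splits by letter class: vowels +7, consonants +4.
For pizza: p(cons)+4=t, i(vowel)+7=p, z(cons)+4=d, z(cons)+4=d, a(vowel)+7=h.

tpddh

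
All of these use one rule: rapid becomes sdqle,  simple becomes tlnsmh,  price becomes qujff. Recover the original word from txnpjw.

summit

Shifts by position in rapid: pos 0: r→s (+1), pos 1: a→d (+3), pos 2: p→q (+1), pos 3: i→l (+3) — repeating every 2. The shifts repeat in a cycle of length 2: positions 0,1,… shift by +1, +3, then the pattern repeats.
Undoing it on txnpjw: t−1=s, x−3=u, n−1=m, p−3=m, j−1=i, w−3=t.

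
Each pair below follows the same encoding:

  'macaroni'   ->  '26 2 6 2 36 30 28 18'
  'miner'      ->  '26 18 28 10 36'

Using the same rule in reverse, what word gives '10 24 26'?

elm

With a=1..z=26, the number is 2·pos.
Reversing it on 10 24 26: 10→(10−0)÷2=5=e, 24→(24−0)÷2=12=l, 26→(26−0)÷2=13=m.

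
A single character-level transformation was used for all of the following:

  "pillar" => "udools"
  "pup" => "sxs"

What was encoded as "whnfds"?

packet

The output letters match the input read backwards, each shifted +3: pillar reversed is rallip. Two steps: reverse the string, then apply a Caesar shift of +3.
Undoing it on whnfds: shift back: w−3=t, h−3=e, n−3=k, f−3=c, d−3=a, s−3=p → tekcap; then reverse → packet.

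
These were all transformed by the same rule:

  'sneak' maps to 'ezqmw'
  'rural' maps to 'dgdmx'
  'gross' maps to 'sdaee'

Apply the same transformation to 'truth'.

It's a constant shift of +12 (ROT12).
Applying it to truth: t+12=f, r+12=d, u+12=g, t+12=f, h+12=t.

fdgft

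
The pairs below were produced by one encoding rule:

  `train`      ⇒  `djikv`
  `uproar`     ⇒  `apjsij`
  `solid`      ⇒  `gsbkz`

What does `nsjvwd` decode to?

hornet

Each letter's alphabet position (a=0..z=25) is mapped through 23·x+8 mod 26 — an affine cipher.
Reversing it on nsjvwd: n(13)→17·(13−8)≡7=h; s(18)→17·(18−8)≡14=o; j(9)→17·(9−8)≡17=r; v(21)→17·(21−8)≡13=n; w(22)→17·(22−8)≡4=e; d(3)→17·(3−8)≡19=t (all mod 26).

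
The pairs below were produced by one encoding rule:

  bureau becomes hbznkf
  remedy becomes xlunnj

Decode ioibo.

Letter i (0-indexed) is shifted by i+6, so successive shifts are 6, 7, 8, ….
Undoing it on ioibo: i−6=c, o−7=h, i−8=a, b−9=s, o−10=e.

chase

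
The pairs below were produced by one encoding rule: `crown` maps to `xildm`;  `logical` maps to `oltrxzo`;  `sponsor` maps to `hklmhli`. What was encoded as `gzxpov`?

tackle

Each pair mirrors across the alphabet (c↔x, r↔i, o↔l): positions sum to 25. Each letter is replaced by its mirror in the alphabet: a↔z, b↔y, c↔x, and so on (the Atbash cipher).
Undoing it on gzxpov: g↔t, z↔a, x↔c, p↔k, o↔l, v↔e.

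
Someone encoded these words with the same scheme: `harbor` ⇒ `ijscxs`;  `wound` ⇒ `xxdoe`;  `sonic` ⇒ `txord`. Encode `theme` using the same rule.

uinnn

Vowels shift forward by 9 and consonants shift forward by 1.
On theme: t(cons)+1=u, h(cons)+1=i, e(vowel)+9=n, m(cons)+1=n, e(vowel)+9=n.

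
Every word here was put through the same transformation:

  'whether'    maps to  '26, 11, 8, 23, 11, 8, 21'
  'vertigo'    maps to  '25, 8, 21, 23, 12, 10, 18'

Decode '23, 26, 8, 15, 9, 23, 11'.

w is letter #23 and maps to 26: an offset of 3. The number is (letter's place in the alphabet, a=1) + 3.
Decoding 23, 26, 8, 15, 9, 23, 11: 23→(23−3)÷1=20=t, 26→(26−3)÷1=23=w, 8→(8−3)÷1=5=e, 15→(15−3)÷1=12=l, 9→(9−3)÷1=6=f, 23→(23−3)÷1=20=t, 11→(11−3)÷1=8=h.

twelfth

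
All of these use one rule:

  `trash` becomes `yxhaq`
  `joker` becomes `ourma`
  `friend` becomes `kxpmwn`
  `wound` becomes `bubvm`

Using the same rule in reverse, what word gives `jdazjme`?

extract

Each letter shifts forward by (position + 5), i.e. 5, 6, 7, … — the shift grows by one for each successive letter.
Decoding jdazjme: j−5=e, d−6=x, a−7=t, z−8=r, j−9=a, m−10=c, e−11=t.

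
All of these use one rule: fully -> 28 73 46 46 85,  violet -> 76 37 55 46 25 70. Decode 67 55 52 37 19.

sonic

f(#6)→28 and u(#21)→73: differences scale by 3, so n = 3·pos + 10. Each letter becomes 3×(its alphabet position, a=1..z=26) + 10.
Undoing it on 67 55 52 37 19: 67→(67−10)÷3=19=s, 55→(55−10)÷3=15=o, 52→(52−10)÷3=14=n, 37→(37−10)÷3=9=i, 19→(19−10)÷3=3=c.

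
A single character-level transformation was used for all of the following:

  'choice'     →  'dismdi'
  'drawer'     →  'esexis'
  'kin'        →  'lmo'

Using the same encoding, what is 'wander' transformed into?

xeoeis

The rule splits by letter class: vowels +4, consonants +1.
Applying it to wander: w(cons)+1=x, a(vowel)+4=e, n(cons)+1=o, d(cons)+1=e, e(vowel)+4=i, r(cons)+1=s.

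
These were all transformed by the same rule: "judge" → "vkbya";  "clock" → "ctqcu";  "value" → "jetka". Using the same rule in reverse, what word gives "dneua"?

brake

Each letter's alphabet position (a=0..z=25) is mapped through 25·x+4 mod 26 — an affine cipher.
Decoding dneua: d(3)→25·(3−4)≡1=b; n(13)→25·(13−4)≡17=r; e(4)→25·(4−4)≡0=a; u(20)→25·(20−4)≡10=k; a(0)→25·(0−4)≡4=e (all mod 26).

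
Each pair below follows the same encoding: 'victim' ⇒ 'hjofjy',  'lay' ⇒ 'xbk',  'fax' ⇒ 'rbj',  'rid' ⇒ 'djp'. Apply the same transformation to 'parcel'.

The shift depends on letter class: consonant v→h is +12, but vowel i→j is +1. Vowels shift forward by 1 and consonants shift forward by 12.
On parcel: p(cons)+12=b, a(vowel)+1=b, r(cons)+12=d, c(cons)+12=o, e(vowel)+1=f, l(cons)+12=x.

bbdofx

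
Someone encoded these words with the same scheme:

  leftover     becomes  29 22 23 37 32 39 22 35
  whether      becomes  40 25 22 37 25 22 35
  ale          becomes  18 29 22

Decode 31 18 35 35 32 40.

l is letter #12 and maps to 29: an offset of 17. Letters become their 1-based position plus 17 (so a→18, b→19, …).
Reversing it on 31 18 35 35 32 40: 31→(31−17)÷1=14=n, 18→(18−17)÷1=1=a, 35→(35−17)÷1=18=r, 35→(35−17)÷1=18=r, 32→(32−17)÷1=15=o, 40→(40−17)÷1=23=w.

narrow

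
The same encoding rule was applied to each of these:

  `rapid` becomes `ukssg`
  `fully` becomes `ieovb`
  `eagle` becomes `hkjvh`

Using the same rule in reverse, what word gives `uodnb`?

Shifts by position in rapid: pos 0: r→u (+3), pos 1: a→k (+10), pos 2: p→s (+3), pos 3: i→s (+10) — repeating every 2. The shifts repeat in a cycle of length 2: positions 0,1,… shift by +3, +10, then the pattern repeats.
Reversing it on uodnb: u−3=r, o−10=e, d−3=a, n−10=d, b−3=y.

ready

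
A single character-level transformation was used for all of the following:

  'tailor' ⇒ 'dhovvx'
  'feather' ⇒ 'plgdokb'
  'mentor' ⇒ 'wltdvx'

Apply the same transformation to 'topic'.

It's a Vigenère-style cipher with numeric key [10,7,6]: position i shifts by key[i mod 3].
For topic: t+10=d, o+7=v, p+6=v, i+10=s, c+7=j.

dvvsj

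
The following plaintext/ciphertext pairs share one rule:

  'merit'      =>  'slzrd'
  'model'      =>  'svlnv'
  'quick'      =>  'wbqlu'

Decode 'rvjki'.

lobby

In merit: m→s is +6, e→l is +7, r→z is +8, i→r is +9 — the shift increases by 1 each position. Each letter shifts forward by (position + 6), i.e. 6, 7, 8, … — the shift grows by one for each successive letter.
Reversing it on rvjki: r−6=l, v−7=o, j−8=b, k−9=b, i−10=y.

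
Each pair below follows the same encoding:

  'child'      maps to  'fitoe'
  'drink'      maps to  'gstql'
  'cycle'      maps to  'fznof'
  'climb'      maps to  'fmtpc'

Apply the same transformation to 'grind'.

Shifts by position in child: pos 0: c→f (+3), pos 1: h→i (+1), pos 2: i→t (+11), pos 3: l→o (+3), pos 4: d→e (+1) — repeating every 3. A repeating key of period 3 is used — shifts +3, +1, +11 over and over.
For grind: g+3=j, r+1=s, i+11=t, n+3=q, d+1=e.

jstqe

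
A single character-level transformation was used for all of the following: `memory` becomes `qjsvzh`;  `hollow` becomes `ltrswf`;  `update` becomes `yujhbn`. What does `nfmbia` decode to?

jaguar

The shift increases by 1 at each position, starting from +4: 4, 5, 6, ….
Reversing it on nfmbia: n−4=j, f−5=a, m−6=g, b−7=u, i−8=a, a−9=r.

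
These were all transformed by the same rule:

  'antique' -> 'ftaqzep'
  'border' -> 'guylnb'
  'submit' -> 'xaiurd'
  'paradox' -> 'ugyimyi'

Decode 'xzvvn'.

stone

The shift increases by 1 at each position, starting from +5: 5, 6, 7, ….
Reversing it on xzvvn: x−5=s, z−6=t, v−7=o, v−8=n, n−9=e.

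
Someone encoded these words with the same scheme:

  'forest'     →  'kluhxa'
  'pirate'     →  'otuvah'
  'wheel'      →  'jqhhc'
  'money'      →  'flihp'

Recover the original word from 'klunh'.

f(5)→k(10) and o(14)→l(11) fit y≡3x+21 (mod 26); the inverse of 3 mod 26 is 9. Treating letters as 0–25, the rule is x ↦ 3x + 21 (mod 26).
Decoding klunh: k(10)→9·(10−21)≡5=f; l(11)→9·(11−21)≡14=o; u(20)→9·(20−21)≡17=r; n(13)→9·(13−21)≡6=g; h(7)→9·(7−21)≡4=e (all mod 26).

forge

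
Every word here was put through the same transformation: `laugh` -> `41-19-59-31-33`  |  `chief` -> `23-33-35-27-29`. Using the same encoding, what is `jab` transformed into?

37-19-21

l(#12)→41 and a(#1)→19: differences scale by 2, so n = 2·pos + 17. The formula is n = 2×(alphabet index, a=1) + 17.
On jab: j=10→37, a=1→19, b=2→21.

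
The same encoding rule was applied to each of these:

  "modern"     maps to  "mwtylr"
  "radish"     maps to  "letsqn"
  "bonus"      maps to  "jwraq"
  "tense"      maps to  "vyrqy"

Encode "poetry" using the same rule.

bwyvlu

m(12)→m(12) and o(14)→w(22) fit y≡5x+4 (mod 26); the inverse of 5 mod 26 is 21. Treating letters as 0–25, the rule is x ↦ 5x + 4 (mod 26).
Applying it to poetry: p(15)→5·15+4≡1=b; o(14)→5·14+4≡22=w; e(4)→5·4+4≡24=y; t(19)→5·19+4≡21=v; r(17)→5·17+4≡11=l; y(24)→5·24+4≡20=u (all mod 26).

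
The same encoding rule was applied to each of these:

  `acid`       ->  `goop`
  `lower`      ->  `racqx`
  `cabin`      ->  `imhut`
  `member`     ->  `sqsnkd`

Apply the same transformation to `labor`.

A repeating key of period 2 is used — shifts +6, +12 over and over.
Applying it to labor: l+6=r, a+12=m, b+6=h, o+12=a, r+6=x.

rmhax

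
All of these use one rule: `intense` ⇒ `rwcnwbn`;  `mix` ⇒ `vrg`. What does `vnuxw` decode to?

Compare letters: i→r is +9, n→w is +9, t→c is +9 — a constant shift. It's a constant shift of +9 (ROT9).
Reversing it on vnuxw: v−9=m, n−9=e, u−9=l, x−9=o, w−9=n.

melon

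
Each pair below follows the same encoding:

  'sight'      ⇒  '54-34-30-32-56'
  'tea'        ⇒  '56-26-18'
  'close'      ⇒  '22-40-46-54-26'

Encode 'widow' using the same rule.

s(#19)→54 and i(#9)→34: differences scale by 2, so n = 2·pos + 16. Each letter becomes 2×(its alphabet position, a=1..z=26) + 16.
For widow: w=23→62, i=9→34, d=4→24, o=15→46, w=23→62.

62-34-24-46-62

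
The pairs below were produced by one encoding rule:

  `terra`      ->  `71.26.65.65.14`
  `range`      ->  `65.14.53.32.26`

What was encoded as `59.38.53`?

With a=1..z=26, the number is 3·pos + 11.
Decoding 59.38.53: 59→(59−11)÷3=16=p, 38→(38−11)÷3=9=i, 53→(53−11)÷3=14=n.

pin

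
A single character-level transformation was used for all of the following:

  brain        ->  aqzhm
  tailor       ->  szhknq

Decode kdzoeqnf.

Compare letters: b→a is +25, r→q is +25, a→z is +25 — a constant shift. Each letter is shifted forward by 25 in the alphabet (a Caesar shift of +25).
Reversing it on kdzoeqnf: k−25=l, d−25=e, z−25=a, o−25=p, e−25=f, q−25=r, n−25=o, f−25=g.

leapfrog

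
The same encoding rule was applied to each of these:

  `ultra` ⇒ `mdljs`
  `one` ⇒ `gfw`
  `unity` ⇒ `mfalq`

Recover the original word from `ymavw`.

guide

Compare letters: u→m is +18, l→d is +18, t→l is +18 — a constant shift. Each letter is shifted forward by 18 in the alphabet (a Caesar shift of +18).
Reversing it on ymavw: y−18=g, m−18=u, a−18=i, v−18=d, w−18=e.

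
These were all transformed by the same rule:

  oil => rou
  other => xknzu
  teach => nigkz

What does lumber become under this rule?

Read the word backwards and shift each letter +6.
On lumber: reverse → rebmul; then shift: r+6=x, e+6=k, b+6=h, m+6=s, u+6=a, l+6=r.

xkhsar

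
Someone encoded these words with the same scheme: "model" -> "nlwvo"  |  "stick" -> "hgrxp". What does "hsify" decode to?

shrub

Each pair mirrors across the alphabet (m↔n, o↔l, d↔w): positions sum to 25. Letters are reflected about the middle of the alphabet (position → 25−position): Atbash.
Decoding hsify: h↔s, s↔h, i↔r, f↔u, y↔b.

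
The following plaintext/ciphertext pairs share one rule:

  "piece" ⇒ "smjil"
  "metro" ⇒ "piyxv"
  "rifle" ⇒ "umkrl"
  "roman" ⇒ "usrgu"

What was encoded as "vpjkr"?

sleek

The shift increases by 1 at each position, starting from +3: 3, 4, 5, ….
Decoding vpjkr: v−3=s, p−4=l, j−5=e, k−6=e, r−7=k.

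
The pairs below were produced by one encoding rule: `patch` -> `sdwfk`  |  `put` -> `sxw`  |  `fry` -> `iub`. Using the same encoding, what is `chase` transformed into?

fkdvh

Compare letters: p→s is +3, a→d is +3, t→w is +3 — a constant shift. Each letter is shifted forward by 3 in the alphabet (a Caesar shift of +3).
For chase: c+3=f, h+3=k, a+3=d, s+3=v, e+3=h.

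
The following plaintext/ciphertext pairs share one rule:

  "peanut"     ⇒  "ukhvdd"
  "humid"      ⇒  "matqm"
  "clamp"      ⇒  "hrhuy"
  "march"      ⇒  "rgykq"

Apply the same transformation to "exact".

jdhkc

In peanut: p→u is +5, e→k is +6, a→h is +7, n→v is +8 — the shift increases by 1 each position. The shift increases by 1 at each position, starting from +5: 5, 6, 7, ….
Applying it to exact: e+5=j, x+6=d, a+7=h, c+8=k, t+9=c.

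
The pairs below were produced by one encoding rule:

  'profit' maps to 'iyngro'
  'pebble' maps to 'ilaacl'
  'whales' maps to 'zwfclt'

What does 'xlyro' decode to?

p(15)→i(8) and r(17)→y(24) fit y≡21x+5 (mod 26); the inverse of 21 mod 26 is 5. Treating letters as 0–25, the rule is x ↦ 21x + 5 (mod 26).
Reversing it on xlyro: x(23)→5·(23−5)≡12=m; l(11)→5·(11−5)≡4=e; y(24)→5·(24−5)≡17=r; r(17)→5·(17−5)≡8=i; o(14)→5·(14−5)≡19=t (all mod 26).

merit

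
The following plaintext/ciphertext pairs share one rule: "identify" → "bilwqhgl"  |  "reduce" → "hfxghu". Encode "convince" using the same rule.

hfqlyqrf

The word is reversed, then every letter is shifted forward by 3.
For convince: reverse → ecnivnoc; then shift: e+3=h, c+3=f, n+3=q, i+3=l, v+3=y, n+3=q, o+3=r, c+3=f.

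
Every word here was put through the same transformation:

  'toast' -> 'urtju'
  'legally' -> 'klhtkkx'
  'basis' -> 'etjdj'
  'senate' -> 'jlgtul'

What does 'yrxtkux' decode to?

Treating letters as 0–25, the rule is x ↦ 11x + 19 (mod 26).
Decoding yrxtkux: y(24)→19·(24−19)≡17=r; r(17)→19·(17−19)≡14=o; x(23)→19·(23−19)≡24=y; t(19)→19·(19−19)≡0=a; k(10)→19·(10−19)≡11=l; u(20)→19·(20−19)≡19=t; x(23)→19·(23−19)≡24=y (all mod 26).

royalty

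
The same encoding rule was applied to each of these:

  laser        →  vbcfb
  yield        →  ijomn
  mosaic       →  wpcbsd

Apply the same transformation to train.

Shifts by position in laser: pos 0: l→v (+10), pos 1: a→b (+1), pos 2: s→c (+10), pos 3: e→f (+1) — repeating every 2. The shifts repeat in a cycle of length 2: positions 0,1,… shift by +10, +1, then the pattern repeats.
For train: t+10=d, r+1=s, a+10=k, i+1=j, n+10=x.

dskjx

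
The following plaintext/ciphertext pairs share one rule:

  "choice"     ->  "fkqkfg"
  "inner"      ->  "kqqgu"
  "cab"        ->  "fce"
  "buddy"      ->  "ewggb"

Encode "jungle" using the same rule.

The shift depends on letter class: consonant c→f is +3, but vowel o→q is +2. The rule splits by letter class: vowels +2, consonants +3.
Applying it to jungle: j(cons)+3=m, u(vowel)+2=w, n(cons)+3=q, g(cons)+3=j, l(cons)+3=o, e(vowel)+2=g.

mwqjog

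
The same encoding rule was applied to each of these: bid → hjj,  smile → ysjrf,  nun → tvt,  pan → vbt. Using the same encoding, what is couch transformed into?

The rule splits by letter class: vowels +1, consonants +6.
On couch: c(cons)+6=i, o(vowel)+1=p, u(vowel)+1=v, c(cons)+6=i, h(cons)+6=n.

ipvin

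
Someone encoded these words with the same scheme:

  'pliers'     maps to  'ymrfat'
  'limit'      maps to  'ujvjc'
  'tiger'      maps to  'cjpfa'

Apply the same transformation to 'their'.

Shifts by position in pliers: pos 0: p→y (+9), pos 1: l→m (+1), pos 2: i→r (+9), pos 3: e→f (+1) — repeating every 2. It's a Vigenère-style cipher with numeric key [9,1]: position i shifts by key[i mod 2].
Applying it to their: t+9=c, h+1=i, e+9=n, i+1=j, r+9=a.

cinja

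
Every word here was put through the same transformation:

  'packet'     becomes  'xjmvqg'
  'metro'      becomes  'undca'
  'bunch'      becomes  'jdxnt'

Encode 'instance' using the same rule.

Letter i (0-indexed) is shifted by i+8, so successive shifts are 8, 9, 10, ….
For instance: i+8=q, n+9=w, s+10=c, t+11=e, a+12=m, n+13=a, c+14=q, e+15=t.

qwcemaqt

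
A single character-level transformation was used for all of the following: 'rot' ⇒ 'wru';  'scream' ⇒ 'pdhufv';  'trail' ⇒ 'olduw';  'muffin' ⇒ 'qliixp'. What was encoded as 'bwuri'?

Two steps: reverse the string, then apply a Caesar shift of +3.
Undoing it on bwuri: shift back: b−3=y, w−3=t, u−3=r, r−3=o, i−3=f → ytrof; then reverse → forty.

forty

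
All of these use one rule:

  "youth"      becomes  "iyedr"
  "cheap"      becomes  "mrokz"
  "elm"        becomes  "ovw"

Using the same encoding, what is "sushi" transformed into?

cecrs

This is a Caesar cipher with shift 10.
Applying it to sushi: s+10=c, u+10=e, s+10=c, h+10=r, i+10=s.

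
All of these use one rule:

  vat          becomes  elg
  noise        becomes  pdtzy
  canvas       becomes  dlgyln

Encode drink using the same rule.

The output letters match the input read backwards, each shifted +11: vat reversed is tav. Two steps: reverse the string, then apply a Caesar shift of +11.
On drink: reverse → knird; then shift: k+11=v, n+11=y, i+11=t, r+11=c, d+11=o.

vytco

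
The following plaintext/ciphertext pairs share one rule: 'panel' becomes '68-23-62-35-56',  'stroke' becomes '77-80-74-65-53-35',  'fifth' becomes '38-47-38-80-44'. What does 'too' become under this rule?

80-65-65

p(#16)→68 and a(#1)→23: differences scale by 3, so n = 3·pos + 20. Each letter becomes 3×(its alphabet position, a=1..z=26) + 20.
On too: t=20→80, o=15→65, o=15→65.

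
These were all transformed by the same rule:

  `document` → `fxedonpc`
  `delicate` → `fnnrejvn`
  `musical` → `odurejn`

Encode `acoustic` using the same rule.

Shifts by position in document: pos 0: d→f (+2), pos 1: o→x (+9), pos 2: c→e (+2), pos 3: u→d (+9) — repeating every 2. A repeating key of period 2 is used — shifts +2, +9 over and over.
Applying it to acoustic: a+2=c, c+9=l, o+2=q, u+9=d, s+2=u, t+9=c, i+2=k, c+9=l.

clqduckl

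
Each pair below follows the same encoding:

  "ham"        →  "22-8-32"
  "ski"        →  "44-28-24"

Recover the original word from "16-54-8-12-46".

h(#8)→22 and a(#1)→8: differences scale by 2, so n = 2·pos + 6. Each letter becomes 2×(its alphabet position, a=1..z=26) + 6.
Decoding 16-54-8-12-46: 16→(16−6)÷2=5=e, 54→(54−6)÷2=24=x, 8→(8−6)÷2=1=a, 12→(12−6)÷2=3=c, 46→(46−6)÷2=20=t.

exact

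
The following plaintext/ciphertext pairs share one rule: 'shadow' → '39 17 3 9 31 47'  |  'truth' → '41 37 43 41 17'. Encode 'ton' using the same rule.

s(#19)→39 and h(#8)→17: differences scale by 2, so n = 2·pos + 1. With a=1..z=26, the number is 2·pos + 1.
On ton: t=20→41, o=15→31, n=14→29.

41 31 29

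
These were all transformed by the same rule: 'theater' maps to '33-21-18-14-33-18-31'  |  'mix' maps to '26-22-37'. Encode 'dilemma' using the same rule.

t is letter #20 and maps to 33: an offset of 13. The number is (letter's place in the alphabet, a=1) + 13.
For dilemma: d=4→17, i=9→22, l=12→25, e=5→18, m=13→26, m=13→26, a=1→14.

17-22-25-18-26-26-14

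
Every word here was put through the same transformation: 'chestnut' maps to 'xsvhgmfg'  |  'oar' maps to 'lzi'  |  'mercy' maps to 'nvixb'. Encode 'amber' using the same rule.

znyvi

Each pair mirrors across the alphabet (c↔x, h↔s, e↔v): positions sum to 25. Each letter is replaced by its mirror in the alphabet: a↔z, b↔y, c↔x, and so on (the Atbash cipher).
On amber: a↔z, m↔n, b↔y, e↔v, r↔i.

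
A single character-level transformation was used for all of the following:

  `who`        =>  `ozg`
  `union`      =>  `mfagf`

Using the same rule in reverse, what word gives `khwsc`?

Compare letters: w→o is +18, h→z is +18, o→g is +18 — a constant shift. This is a Caesar cipher with shift 18.
Undoing it on khwsc: k−18=s, h−18=p, w−18=e, s−18=a, c−18=k.

speak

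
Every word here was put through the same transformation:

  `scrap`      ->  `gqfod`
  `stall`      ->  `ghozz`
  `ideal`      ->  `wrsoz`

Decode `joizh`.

vault

Compare letters: s→g is +14, c→q is +14, r→f is +14 — a constant shift. Each letter is shifted forward by 14 in the alphabet (a Caesar shift of +14).
Decoding joizh: j−14=v, o−14=a, i−14=u, z−14=l, h−14=t.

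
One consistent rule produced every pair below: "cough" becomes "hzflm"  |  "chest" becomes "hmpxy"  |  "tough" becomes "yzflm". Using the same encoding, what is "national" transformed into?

Two shifts are in play — +11 for a/e/i/o/u, +5 for every other letter.
Applying it to national: n(cons)+5=s, a(vowel)+11=l, t(cons)+5=y, i(vowel)+11=t, o(vowel)+11=z, n(cons)+5=s, a(vowel)+11=l, l(cons)+5=q.

slytzslq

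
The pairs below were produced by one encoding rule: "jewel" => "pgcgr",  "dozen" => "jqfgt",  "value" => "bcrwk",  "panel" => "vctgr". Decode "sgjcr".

medal

The shifts repeat in a cycle of length 2: positions 0,1,… shift by +6, +2, then the pattern repeats.
Undoing it on sgjcr: s−6=m, g−2=e, j−6=d, c−2=a, r−6=l.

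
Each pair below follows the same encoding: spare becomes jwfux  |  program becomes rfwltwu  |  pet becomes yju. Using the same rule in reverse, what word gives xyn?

its

The output letters match the input read backwards, each shifted +5: spare reversed is eraps. Two steps: reverse the string, then apply a Caesar shift of +5.
Decoding xyn: shift back: x−5=s, y−5=t, n−5=i → sti; then reverse → its.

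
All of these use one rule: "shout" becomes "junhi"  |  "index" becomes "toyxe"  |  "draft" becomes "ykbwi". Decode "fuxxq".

wheel

Treating letters as 0–25, the rule is x ↦ 25x + 1 (mod 26).
Reversing it on fuxxq: f(5)→25·(5−1)≡22=w; u(20)→25·(20−1)≡7=h; x(23)→25·(23−1)≡4=e; x(23)→25·(23−1)≡4=e; q(16)→25·(16−1)≡11=l (all mod 26).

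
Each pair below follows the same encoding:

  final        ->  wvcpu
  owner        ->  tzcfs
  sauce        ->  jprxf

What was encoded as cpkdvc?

napkin

f(5)→w(22) and i(8)→v(21) fit y≡17x+15 (mod 26); the inverse of 17 mod 26 is 23. Treating letters as 0–25, the rule is x ↦ 17x + 15 (mod 26).
Reversing it on cpkdvc: c(2)→23·(2−15)≡13=n; p(15)→23·(15−15)≡0=a; k(10)→23·(10−15)≡15=p; d(3)→23·(3−15)≡10=k; v(21)→23·(21−15)≡8=i; c(2)→23·(2−15)≡13=n (all mod 26).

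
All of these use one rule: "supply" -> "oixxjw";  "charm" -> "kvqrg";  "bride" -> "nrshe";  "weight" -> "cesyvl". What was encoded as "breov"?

fresh

Each letter's alphabet position (a=0..z=25) is mapped through 23·x+16 mod 26 — an affine cipher.
Undoing it on breov: b(1)→17·(1−16)≡5=f; r(17)→17·(17−16)≡17=r; e(4)→17·(4−16)≡4=e; o(14)→17·(14−16)≡18=s; v(21)→17·(21−16)≡7=h (all mod 26).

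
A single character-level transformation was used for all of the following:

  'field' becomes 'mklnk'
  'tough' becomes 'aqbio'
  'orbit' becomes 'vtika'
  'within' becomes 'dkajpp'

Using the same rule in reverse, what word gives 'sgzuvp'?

Shifts by position in field: pos 0: f→m (+7), pos 1: i→k (+2), pos 2: e→l (+7), pos 3: l→n (+2) — repeating every 2. A repeating key of period 2 is used — shifts +7, +2 over and over.
Decoding sgzuvp: s−7=l, g−2=e, z−7=s, u−2=s, v−7=o, p−2=n.

lesson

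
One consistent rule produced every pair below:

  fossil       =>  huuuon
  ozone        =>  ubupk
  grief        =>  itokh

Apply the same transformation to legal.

The shift depends on letter class: consonant f→h is +2, but vowel o→u is +6. Vowels shift forward by 6 and consonants shift forward by 2.
On legal: l(cons)+2=n, e(vowel)+6=k, g(cons)+2=i, a(vowel)+6=g, l(cons)+2=n.

nkign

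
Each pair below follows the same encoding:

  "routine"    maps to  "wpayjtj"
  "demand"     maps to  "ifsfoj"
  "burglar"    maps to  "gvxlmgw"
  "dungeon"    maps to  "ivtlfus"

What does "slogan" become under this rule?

xmulbt

Shifts by position in routine: pos 0: r→w (+5), pos 1: o→p (+1), pos 2: u→a (+6), pos 3: t→y (+5), pos 4: i→j (+1), pos 5: n→t (+6) — repeating every 3. The shifts repeat in a cycle of length 3: positions 0,1,… shift by +5, +1, +6, then the pattern repeats.
On slogan: s+5=x, l+1=m, o+6=u, g+5=l, a+1=b, n+6=t.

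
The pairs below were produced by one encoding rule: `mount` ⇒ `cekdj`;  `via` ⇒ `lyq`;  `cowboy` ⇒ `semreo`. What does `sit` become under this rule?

Every letter moves 16 places later in the alphabet, wrapping around z→a.
On sit: s+16=i, i+16=y, t+16=j.

iyj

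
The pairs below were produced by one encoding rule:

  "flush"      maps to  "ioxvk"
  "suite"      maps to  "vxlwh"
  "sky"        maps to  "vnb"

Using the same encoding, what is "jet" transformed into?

Compare letters: f→i is +3, l→o is +3, u→x is +3 — a constant shift. Each letter is shifted forward by 3 in the alphabet (a Caesar shift of +3).
For jet: j+3=m, e+3=h, t+3=w.

mhw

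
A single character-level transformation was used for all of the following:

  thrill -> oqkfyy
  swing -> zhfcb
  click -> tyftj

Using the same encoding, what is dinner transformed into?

t(19)→o(14) and h(7)→q(16) fit y≡15x+15 (mod 26); the inverse of 15 mod 26 is 7. Treating letters as 0–25, the rule is x ↦ 15x + 15 (mod 26).
Applying it to dinner: d(3)→15·3+15≡8=i; i(8)→15·8+15≡5=f; n(13)→15·13+15≡2=c; n(13)→15·13+15≡2=c; e(4)→15·4+15≡23=x; r(17)→15·17+15≡10=k (all mod 26).

ifccxk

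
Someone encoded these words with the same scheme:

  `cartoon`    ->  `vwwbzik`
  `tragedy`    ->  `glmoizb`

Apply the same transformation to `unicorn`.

Two steps: reverse the string, then apply a Caesar shift of +8.
For unicorn: reverse → nrocinu; then shift: n+8=v, r+8=z, o+8=w, c+8=k, i+8=q, n+8=v, u+8=c.

vzwkqvc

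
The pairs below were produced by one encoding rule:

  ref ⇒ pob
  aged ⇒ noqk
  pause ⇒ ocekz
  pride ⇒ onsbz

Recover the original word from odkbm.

The output letters match the input read backwards, each shifted +10: ref reversed is fer. The word is reversed, then every letter is shifted forward by 10.
Undoing it on odkbm: shift back: o−10=e, d−10=t, k−10=a, b−10=r, m−10=c → etarc; then reverse → crate.

crate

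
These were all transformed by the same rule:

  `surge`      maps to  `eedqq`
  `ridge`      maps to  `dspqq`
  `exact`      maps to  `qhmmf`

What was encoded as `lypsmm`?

zodiac

A repeating key of period 2 is used — shifts +12, +10 over and over.
Undoing it on lypsmm: l−12=z, y−10=o, p−12=d, s−10=i, m−12=a, m−10=c.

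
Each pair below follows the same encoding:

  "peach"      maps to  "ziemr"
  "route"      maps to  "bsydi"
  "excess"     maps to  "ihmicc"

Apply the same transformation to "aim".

emw

The shift depends on letter class: consonant p→z is +10, but vowel e→i is +4. Two shifts are in play — +4 for a/e/i/o/u, +10 for every other letter.
Applying it to aim: a(vowel)+4=e, i(vowel)+4=m, m(cons)+10=w.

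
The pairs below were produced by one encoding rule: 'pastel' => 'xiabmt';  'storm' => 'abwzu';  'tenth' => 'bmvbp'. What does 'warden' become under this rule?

eizlmv

Compare letters: p→x is +8, a→i is +8, s→a is +8 — a constant shift. Each letter is shifted forward by 8 in the alphabet (a Caesar shift of +8).
For warden: w+8=e, a+8=i, r+8=z, d+8=l, e+8=m, n+8=v.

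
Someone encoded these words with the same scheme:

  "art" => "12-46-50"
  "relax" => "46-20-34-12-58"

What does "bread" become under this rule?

14-46-20-12-18

Each letter becomes 2×(its alphabet position, a=1..z=26) + 10.
On bread: b=2→14, r=18→46, e=5→20, a=1→12, d=4→18.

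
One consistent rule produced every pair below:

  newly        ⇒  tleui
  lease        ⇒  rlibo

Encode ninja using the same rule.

tpvsk

In newly: n→t is +6, e→l is +7, w→e is +8, l→u is +9 — the shift increases by 1 each position. The shift increases by 1 at each position, starting from +6: 6, 7, 8, ….
Applying it to ninja: n+6=t, i+7=p, n+8=v, j+9=s, a+10=k.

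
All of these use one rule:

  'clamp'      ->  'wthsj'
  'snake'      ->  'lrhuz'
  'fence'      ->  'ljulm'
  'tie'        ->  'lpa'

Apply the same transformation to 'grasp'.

The output letters match the input read backwards, each shifted +7: clamp reversed is pmalc. Two steps: reverse the string, then apply a Caesar shift of +7.
On grasp: reverse → psarg; then shift: p+7=w, s+7=z, a+7=h, r+7=y, g+7=n.

wzhyn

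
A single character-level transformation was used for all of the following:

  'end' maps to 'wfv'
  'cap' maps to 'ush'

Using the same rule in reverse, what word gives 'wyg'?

Compare letters: e→w is +18, n→f is +18, d→v is +18 — a constant shift. Each letter is shifted forward by 18 in the alphabet (a Caesar shift of +18).
Decoding wyg: w−18=e, y−18=g, g−18=o.

ego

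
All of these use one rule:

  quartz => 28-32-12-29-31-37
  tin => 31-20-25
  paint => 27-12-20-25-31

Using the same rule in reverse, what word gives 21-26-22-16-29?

joker

q is letter #17 and maps to 28: an offset of 11. The number is (letter's place in the alphabet, a=1) + 11.
Reversing it on 21-26-22-16-29: 21→(21−11)÷1=10=j, 26→(26−11)÷1=15=o, 22→(22−11)÷1=11=k, 16→(16−11)÷1=5=e, 29→(29−11)÷1=18=r.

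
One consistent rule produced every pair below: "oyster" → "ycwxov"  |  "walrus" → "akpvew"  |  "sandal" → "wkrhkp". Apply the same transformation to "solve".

The shift depends on letter class: consonant y→c is +4, but vowel o→y is +10. Two shifts are in play — +10 for a/e/i/o/u, +4 for every other letter.
Applying it to solve: s(cons)+4=w, o(vowel)+10=y, l(cons)+4=p, v(cons)+4=z, e(vowel)+10=o.

wypzo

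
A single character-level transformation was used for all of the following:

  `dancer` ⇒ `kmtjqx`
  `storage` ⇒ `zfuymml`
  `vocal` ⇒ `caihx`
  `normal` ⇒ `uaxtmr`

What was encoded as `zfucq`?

stove

Shifts by position in dancer: pos 0: d→k (+7), pos 1: a→m (+12), pos 2: n→t (+6), pos 3: c→j (+7), pos 4: e→q (+12), pos 5: r→x (+6) — repeating every 3. A repeating key of period 3 is used — shifts +7, +12, +6 over and over.
Reversing it on zfucq: z−7=s, f−12=t, u−6=o, c−7=v, q−12=e.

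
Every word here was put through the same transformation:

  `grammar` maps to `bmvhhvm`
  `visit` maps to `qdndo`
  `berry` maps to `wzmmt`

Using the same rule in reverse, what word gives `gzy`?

led

Compare letters: g→b is +21, r→m is +21, a→v is +21 — a constant shift. It's a constant shift of +21 (ROT21).
Decoding gzy: g−21=l, z−21=e, y−21=d.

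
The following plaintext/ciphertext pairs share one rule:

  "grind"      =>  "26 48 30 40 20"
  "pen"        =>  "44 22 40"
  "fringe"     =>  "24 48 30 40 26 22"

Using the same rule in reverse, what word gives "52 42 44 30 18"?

g(#7)→26 and r(#18)→48: differences scale by 2, so n = 2·pos + 12. The formula is n = 2×(alphabet index, a=1) + 12.
Decoding 52 42 44 30 18: 52→(52−12)÷2=20=t, 42→(42−12)÷2=15=o, 44→(44−12)÷2=16=p, 30→(30−12)÷2=9=i, 18→(18−12)÷2=3=c.

topic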